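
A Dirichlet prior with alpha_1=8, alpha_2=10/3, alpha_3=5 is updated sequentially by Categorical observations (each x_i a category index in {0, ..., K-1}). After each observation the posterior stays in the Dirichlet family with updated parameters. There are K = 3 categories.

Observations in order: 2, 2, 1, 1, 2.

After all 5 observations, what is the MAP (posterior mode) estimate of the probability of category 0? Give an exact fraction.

obs 1: x=2 → posterior Dirichlet(8, 10/3, 6)
obs 2: x=2 → posterior Dirichlet(8, 10/3, 7)
obs 3: x=1 → posterior Dirichlet(8, 13/3, 7)
obs 4: x=1 → posterior Dirichlet(8, 16/3, 7)
obs 5: x=2 → posterior Dirichlet(8, 16/3, 8)

21/55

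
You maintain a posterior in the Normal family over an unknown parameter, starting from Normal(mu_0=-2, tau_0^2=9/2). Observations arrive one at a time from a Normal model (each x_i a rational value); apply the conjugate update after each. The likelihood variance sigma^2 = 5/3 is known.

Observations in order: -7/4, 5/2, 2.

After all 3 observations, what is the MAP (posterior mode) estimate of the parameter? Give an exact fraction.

31/52

obs 1: x=-7/4 → posterior Normal(-269/148, 45/37)
obs 2: x=5/2 → posterior Normal(1/256, 45/64)
obs 3: x=2 → posterior Normal(31/52, 45/91)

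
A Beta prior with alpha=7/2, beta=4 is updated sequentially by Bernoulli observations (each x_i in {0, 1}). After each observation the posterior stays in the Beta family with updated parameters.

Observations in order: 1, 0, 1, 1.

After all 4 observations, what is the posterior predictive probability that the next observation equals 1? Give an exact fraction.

obs 1: x=1 → posterior Beta(9/2, 4)
obs 2: x=0 → posterior Beta(9/2, 5)
obs 3: x=1 → posterior Beta(11/2, 5)
obs 4: x=1 → posterior Beta(13/2, 5)

13/23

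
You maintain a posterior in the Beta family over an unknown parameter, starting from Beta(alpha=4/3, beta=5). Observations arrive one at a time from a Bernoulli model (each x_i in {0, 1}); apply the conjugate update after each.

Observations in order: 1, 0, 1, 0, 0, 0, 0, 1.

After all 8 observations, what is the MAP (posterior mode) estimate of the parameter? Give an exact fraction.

obs 1: x=1 → posterior Beta(7/3, 5)
obs 2: x=0 → posterior Beta(7/3, 6)
obs 3: x=1 → posterior Beta(10/3, 6)
obs 4: x=0 → posterior Beta(10/3, 7)
obs 5: x=0 → posterior Beta(10/3, 8)
obs 6: x=0 → posterior Beta(10/3, 9)
obs 7: x=0 → posterior Beta(10/3, 10)
obs 8: x=1 → posterior Beta(13/3, 10)

10/37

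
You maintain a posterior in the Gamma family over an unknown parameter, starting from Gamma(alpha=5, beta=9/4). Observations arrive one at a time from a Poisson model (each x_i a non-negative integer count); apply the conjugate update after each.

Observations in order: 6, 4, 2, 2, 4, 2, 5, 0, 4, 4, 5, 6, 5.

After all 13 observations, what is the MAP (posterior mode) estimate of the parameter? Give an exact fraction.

obs 1: x=6 → posterior Gamma(11, 13/4)
obs 2: x=4 → posterior Gamma(15, 17/4)
obs 3: x=2 → posterior Gamma(17, 21/4)
obs 4: x=2 → posterior Gamma(19, 25/4)
obs 5: x=4 → posterior Gamma(23, 29/4)
obs 6: x=2 → posterior Gamma(25, 33/4)
obs 7: x=5 → posterior Gamma(30, 37/4)
obs 8: x=0 → posterior Gamma(30, 41/4)
obs 9: x=4 → posterior Gamma(34, 45/4)
obs 10: x=4 → posterior Gamma(38, 49/4)
obs 11: x=5 → posterior Gamma(43, 53/4)
obs 12: x=6 → posterior Gamma(49, 57/4)
obs 13: x=5 → posterior Gamma(54, 61/4)

212/61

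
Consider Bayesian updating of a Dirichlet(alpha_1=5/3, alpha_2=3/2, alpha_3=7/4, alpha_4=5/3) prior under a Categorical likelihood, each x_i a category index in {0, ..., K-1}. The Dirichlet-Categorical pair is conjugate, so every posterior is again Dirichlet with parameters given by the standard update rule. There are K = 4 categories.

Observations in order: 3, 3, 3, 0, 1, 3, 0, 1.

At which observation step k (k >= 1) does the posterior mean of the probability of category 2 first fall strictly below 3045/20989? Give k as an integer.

k = 6

obs 1: x=3 → posterior Dirichlet(5/3, 3/2, 7/4, 8/3)
obs 2: x=3 → posterior Dirichlet(5/3, 3/2, 7/4, 11/3)
obs 3: x=3 → posterior Dirichlet(5/3, 3/2, 7/4, 14/3)
obs 4: x=0 → posterior Dirichlet(8/3, 3/2, 7/4, 14/3)
obs 5: x=1 → posterior Dirichlet(8/3, 5/2, 7/4, 14/3)
obs 6: x=3 → posterior Dirichlet(8/3, 5/2, 7/4, 17/3)
obs 7: x=0 → posterior Dirichlet(11/3, 5/2, 7/4, 17/3)
obs 8: x=1 → posterior Dirichlet(11/3, 7/2, 7/4, 17/3)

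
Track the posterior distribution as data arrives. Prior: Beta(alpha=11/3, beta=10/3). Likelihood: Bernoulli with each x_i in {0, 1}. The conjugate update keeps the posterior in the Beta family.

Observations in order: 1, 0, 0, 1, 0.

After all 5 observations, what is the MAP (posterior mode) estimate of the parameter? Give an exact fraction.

obs 1: x=1 → posterior Beta(14/3, 10/3)
obs 2: x=0 → posterior Beta(14/3, 13/3)
obs 3: x=0 → posterior Beta(14/3, 16/3)
obs 4: x=1 → posterior Beta(17/3, 16/3)
obs 5: x=0 → posterior Beta(17/3, 19/3)

7/15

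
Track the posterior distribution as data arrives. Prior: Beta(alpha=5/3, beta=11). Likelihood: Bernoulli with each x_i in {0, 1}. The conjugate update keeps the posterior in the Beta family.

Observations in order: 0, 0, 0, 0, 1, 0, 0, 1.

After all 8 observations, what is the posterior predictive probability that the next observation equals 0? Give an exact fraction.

obs 1: x=0 → posterior Beta(5/3, 12)
obs 2: x=0 → posterior Beta(5/3, 13)
obs 3: x=0 → posterior Beta(5/3, 14)
obs 4: x=0 → posterior Beta(5/3, 15)
obs 5: x=1 → posterior Beta(8/3, 15)
obs 6: x=0 → posterior Beta(8/3, 16)
obs 7: x=0 → posterior Beta(8/3, 17)
obs 8: x=1 → posterior Beta(11/3, 17)

51/62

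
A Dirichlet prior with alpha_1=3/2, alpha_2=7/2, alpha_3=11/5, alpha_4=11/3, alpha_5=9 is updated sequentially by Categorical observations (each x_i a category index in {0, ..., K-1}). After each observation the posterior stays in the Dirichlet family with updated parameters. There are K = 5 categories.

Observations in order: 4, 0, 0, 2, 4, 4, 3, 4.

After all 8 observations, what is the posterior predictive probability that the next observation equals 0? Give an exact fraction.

105/836

obs 1: x=4 → posterior Dirichlet(3/2, 7/2, 11/5, 11/3, 10)
obs 2: x=0 → posterior Dirichlet(5/2, 7/2, 11/5, 11/3, 10)
obs 3: x=0 → posterior Dirichlet(7/2, 7/2, 11/5, 11/3, 10)
obs 4: x=2 → posterior Dirichlet(7/2, 7/2, 16/5, 11/3, 10)
obs 5: x=4 → posterior Dirichlet(7/2, 7/2, 16/5, 11/3, 11)
obs 6: x=4 → posterior Dirichlet(7/2, 7/2, 16/5, 11/3, 12)
obs 7: x=3 → posterior Dirichlet(7/2, 7/2, 16/5, 14/3, 12)
obs 8: x=4 → posterior Dirichlet(7/2, 7/2, 16/5, 14/3, 13)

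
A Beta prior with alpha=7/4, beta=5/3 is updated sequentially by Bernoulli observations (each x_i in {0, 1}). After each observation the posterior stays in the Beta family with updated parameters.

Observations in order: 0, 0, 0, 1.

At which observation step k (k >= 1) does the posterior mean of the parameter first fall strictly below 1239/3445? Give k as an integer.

obs 1: x=0 → posterior Beta(7/4, 8/3)
obs 2: x=0 → posterior Beta(7/4, 11/3)
obs 3: x=0 → posterior Beta(7/4, 14/3)
obs 4: x=1 → posterior Beta(11/4, 14/3)

k = 2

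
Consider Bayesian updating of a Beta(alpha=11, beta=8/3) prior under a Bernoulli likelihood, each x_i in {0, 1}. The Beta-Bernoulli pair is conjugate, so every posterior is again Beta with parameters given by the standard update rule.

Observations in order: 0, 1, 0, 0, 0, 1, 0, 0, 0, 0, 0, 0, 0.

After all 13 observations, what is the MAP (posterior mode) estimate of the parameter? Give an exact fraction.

obs 1: x=0 → posterior Beta(11, 11/3)
obs 2: x=1 → posterior Beta(12, 11/3)
obs 3: x=0 → posterior Beta(12, 14/3)
obs 4: x=0 → posterior Beta(12, 17/3)
obs 5: x=0 → posterior Beta(12, 20/3)
obs 6: x=1 → posterior Beta(13, 20/3)
obs 7: x=0 → posterior Beta(13, 23/3)
obs 8: x=0 → posterior Beta(13, 26/3)
obs 9: x=0 → posterior Beta(13, 29/3)
obs 10: x=0 → posterior Beta(13, 32/3)
obs 11: x=0 → posterior Beta(13, 35/3)
obs 12: x=0 → posterior Beta(13, 38/3)
obs 13: x=0 → posterior Beta(13, 41/3)

18/37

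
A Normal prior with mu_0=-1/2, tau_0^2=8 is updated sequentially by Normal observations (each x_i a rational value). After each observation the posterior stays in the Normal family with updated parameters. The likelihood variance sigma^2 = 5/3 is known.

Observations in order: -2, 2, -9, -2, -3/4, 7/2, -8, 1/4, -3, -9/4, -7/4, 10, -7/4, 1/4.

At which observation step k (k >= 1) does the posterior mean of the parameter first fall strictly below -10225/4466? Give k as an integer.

obs 1: x=-2 → posterior Normal(-101/58, 40/29)
obs 2: x=2 → posterior Normal(-5/106, 40/53)
obs 3: x=-9 → posterior Normal(-437/154, 40/77)
obs 4: x=-2 → posterior Normal(-533/202, 40/101)
obs 5: x=-3/4 → posterior Normal(-569/250, 8/25)
obs 6: x=7/2 → posterior Normal(-401/298, 40/149)
obs 7: x=-8 → posterior Normal(-785/346, 40/173)
obs 8: x=1/4 → posterior Normal(-773/394, 40/197)
obs 9: x=-3 → posterior Normal(-917/442, 40/221)
obs 10: x=-9/4 → posterior Normal(-205/98, 8/49)
obs 11: x=-7/4 → posterior Normal(-1109/538, 40/269)
obs 12: x=10 → posterior Normal(-629/586, 40/293)
obs 13: x=-7/4 → posterior Normal(-713/634, 40/317)
obs 14: x=1/4 → posterior Normal(-701/682, 40/341)

k = 3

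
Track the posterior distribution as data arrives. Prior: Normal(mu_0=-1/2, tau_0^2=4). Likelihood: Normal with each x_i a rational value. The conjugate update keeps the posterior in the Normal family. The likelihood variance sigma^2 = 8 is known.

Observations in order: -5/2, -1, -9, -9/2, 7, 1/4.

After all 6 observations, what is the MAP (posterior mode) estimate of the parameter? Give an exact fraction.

obs 1: x=-5/2 → posterior Normal(-7/6, 8/3)
obs 2: x=-1 → posterior Normal(-9/8, 2)
obs 3: x=-9 → posterior Normal(-27/10, 8/5)
obs 4: x=-9/2 → posterior Normal(-3, 4/3)
obs 5: x=7 → posterior Normal(-11/7, 8/7)
obs 6: x=1/4 → posterior Normal(-43/32, 1)

-43/32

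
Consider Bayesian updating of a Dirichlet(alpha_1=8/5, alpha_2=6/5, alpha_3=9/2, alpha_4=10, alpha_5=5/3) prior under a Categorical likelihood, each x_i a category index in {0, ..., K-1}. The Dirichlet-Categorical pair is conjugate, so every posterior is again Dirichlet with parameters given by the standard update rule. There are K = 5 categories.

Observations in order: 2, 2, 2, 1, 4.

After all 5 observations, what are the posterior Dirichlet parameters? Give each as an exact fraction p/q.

obs 1: x=2 → posterior Dirichlet(8/5, 6/5, 11/2, 10, 5/3)
obs 2: x=2 → posterior Dirichlet(8/5, 6/5, 13/2, 10, 5/3)
obs 3: x=2 → posterior Dirichlet(8/5, 6/5, 15/2, 10, 5/3)
obs 4: x=1 → posterior Dirichlet(8/5, 11/5, 15/2, 10, 5/3)
obs 5: x=4 → posterior Dirichlet(8/5, 11/5, 15/2, 10, 8/3)

alpha_1=8/5, alpha_2=11/5, alpha_3=15/2, alpha_4=10, alpha_5=8/3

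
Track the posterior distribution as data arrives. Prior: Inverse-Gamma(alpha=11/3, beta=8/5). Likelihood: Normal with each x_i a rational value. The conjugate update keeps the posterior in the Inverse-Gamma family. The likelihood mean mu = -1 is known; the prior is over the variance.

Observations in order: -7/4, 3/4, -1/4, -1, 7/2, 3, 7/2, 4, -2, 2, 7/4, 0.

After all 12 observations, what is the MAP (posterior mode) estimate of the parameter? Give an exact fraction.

6447/1280

obs 1: x=-7/4 → posterior Inverse-Gamma(25/6, 301/160)
obs 2: x=3/4 → posterior Inverse-Gamma(14/3, 273/80)
obs 3: x=-1/4 → posterior Inverse-Gamma(31/6, 591/160)
obs 4: x=-1 → posterior Inverse-Gamma(17/3, 591/160)
obs 5: x=7/2 → posterior Inverse-Gamma(37/6, 2211/160)
obs 6: x=3 → posterior Inverse-Gamma(20/3, 3491/160)
obs 7: x=7/2 → posterior Inverse-Gamma(43/6, 5111/160)
obs 8: x=4 → posterior Inverse-Gamma(23/3, 7111/160)
obs 9: x=-2 → posterior Inverse-Gamma(49/6, 7191/160)
obs 10: x=2 → posterior Inverse-Gamma(26/3, 7911/160)
obs 11: x=7/4 → posterior Inverse-Gamma(55/6, 2129/40)
obs 12: x=0 → posterior Inverse-Gamma(29/3, 2149/40)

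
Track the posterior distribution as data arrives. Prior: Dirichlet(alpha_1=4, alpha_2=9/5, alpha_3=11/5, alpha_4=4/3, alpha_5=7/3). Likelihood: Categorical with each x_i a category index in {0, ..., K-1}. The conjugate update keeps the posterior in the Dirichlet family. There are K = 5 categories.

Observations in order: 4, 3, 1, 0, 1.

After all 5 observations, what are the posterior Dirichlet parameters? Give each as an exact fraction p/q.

obs 1: x=4 → posterior Dirichlet(4, 9/5, 11/5, 4/3, 10/3)
obs 2: x=3 → posterior Dirichlet(4, 9/5, 11/5, 7/3, 10/3)
obs 3: x=1 → posterior Dirichlet(4, 14/5, 11/5, 7/3, 10/3)
obs 4: x=0 → posterior Dirichlet(5, 14/5, 11/5, 7/3, 10/3)
obs 5: x=1 → posterior Dirichlet(5, 19/5, 11/5, 7/3, 10/3)

alpha_1=5, alpha_2=19/5, alpha_3=11/5, alpha_4=7/3, alpha_5=10/3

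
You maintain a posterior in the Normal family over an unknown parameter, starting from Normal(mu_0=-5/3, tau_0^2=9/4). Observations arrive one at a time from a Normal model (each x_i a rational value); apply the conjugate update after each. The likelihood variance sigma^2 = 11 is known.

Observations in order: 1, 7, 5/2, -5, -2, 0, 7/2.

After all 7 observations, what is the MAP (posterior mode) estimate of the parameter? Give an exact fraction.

obs 1: x=1 → posterior Normal(-193/159, 99/53)
obs 2: x=7 → posterior Normal(-2/93, 99/62)
obs 3: x=5/2 → posterior Normal(127/426, 99/71)
obs 4: x=-5 → posterior Normal(-143/480, 99/80)
obs 5: x=-2 → posterior Normal(-251/534, 99/89)
obs 6: x=0 → posterior Normal(-251/588, 99/98)
obs 7: x=7/2 → posterior Normal(-31/321, 99/107)

-31/321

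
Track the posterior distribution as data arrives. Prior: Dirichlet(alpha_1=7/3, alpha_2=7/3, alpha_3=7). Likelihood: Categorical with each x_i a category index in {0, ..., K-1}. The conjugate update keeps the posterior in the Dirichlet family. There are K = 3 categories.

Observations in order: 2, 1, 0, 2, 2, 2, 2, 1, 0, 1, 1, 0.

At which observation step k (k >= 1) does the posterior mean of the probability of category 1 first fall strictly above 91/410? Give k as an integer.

obs 1: x=2 → posterior Dirichlet(7/3, 7/3, 8)
obs 2: x=1 → posterior Dirichlet(7/3, 10/3, 8)
obs 3: x=0 → posterior Dirichlet(10/3, 10/3, 8)
obs 4: x=2 → posterior Dirichlet(10/3, 10/3, 9)
obs 5: x=2 → posterior Dirichlet(10/3, 10/3, 10)
obs 6: x=2 → posterior Dirichlet(10/3, 10/3, 11)
obs 7: x=2 → posterior Dirichlet(10/3, 10/3, 12)
obs 8: x=1 → posterior Dirichlet(10/3, 13/3, 12)
obs 9: x=0 → posterior Dirichlet(13/3, 13/3, 12)
obs 10: x=1 → posterior Dirichlet(13/3, 16/3, 12)
obs 11: x=1 → posterior Dirichlet(13/3, 19/3, 12)
obs 12: x=0 → posterior Dirichlet(16/3, 19/3, 12)

k = 2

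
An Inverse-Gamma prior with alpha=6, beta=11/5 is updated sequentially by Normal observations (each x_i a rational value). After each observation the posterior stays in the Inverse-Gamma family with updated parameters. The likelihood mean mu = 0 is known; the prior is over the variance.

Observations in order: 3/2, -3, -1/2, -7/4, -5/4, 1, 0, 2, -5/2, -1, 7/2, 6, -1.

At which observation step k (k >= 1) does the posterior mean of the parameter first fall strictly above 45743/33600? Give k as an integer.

obs 1: x=3/2 → posterior Inverse-Gamma(13/2, 133/40)
obs 2: x=-3 → posterior Inverse-Gamma(7, 313/40)
obs 3: x=-1/2 → posterior Inverse-Gamma(15/2, 159/20)
obs 4: x=-7/4 → posterior Inverse-Gamma(8, 1517/160)
obs 5: x=-5/4 → posterior Inverse-Gamma(17/2, 821/80)
obs 6: x=1 → posterior Inverse-Gamma(9, 861/80)
obs 7: x=0 → posterior Inverse-Gamma(19/2, 861/80)
obs 8: x=2 → posterior Inverse-Gamma(10, 1021/80)
obs 9: x=-5/2 → posterior Inverse-Gamma(21/2, 1271/80)
obs 10: x=-1 → posterior Inverse-Gamma(11, 1311/80)
obs 11: x=7/2 → posterior Inverse-Gamma(23/2, 1801/80)
obs 12: x=6 → posterior Inverse-Gamma(12, 3241/80)
obs 13: x=-1 → posterior Inverse-Gamma(25/2, 3281/80)

k = 5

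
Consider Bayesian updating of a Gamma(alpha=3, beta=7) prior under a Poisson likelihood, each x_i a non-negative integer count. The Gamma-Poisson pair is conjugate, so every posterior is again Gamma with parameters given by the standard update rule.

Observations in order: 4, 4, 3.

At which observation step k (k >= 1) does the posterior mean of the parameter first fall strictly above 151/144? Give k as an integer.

obs 1: x=4 → posterior Gamma(7, 8)
obs 2: x=4 → posterior Gamma(11, 9)
obs 3: x=3 → posterior Gamma(14, 10)

k = 2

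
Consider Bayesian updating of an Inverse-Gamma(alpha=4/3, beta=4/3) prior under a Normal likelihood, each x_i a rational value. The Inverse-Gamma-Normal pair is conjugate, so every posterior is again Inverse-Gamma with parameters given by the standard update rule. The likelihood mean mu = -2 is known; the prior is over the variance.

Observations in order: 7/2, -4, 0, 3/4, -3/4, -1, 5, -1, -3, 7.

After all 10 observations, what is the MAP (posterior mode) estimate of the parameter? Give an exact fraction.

4393/352

obs 1: x=7/2 → posterior Inverse-Gamma(11/6, 395/24)
obs 2: x=-4 → posterior Inverse-Gamma(7/3, 443/24)
obs 3: x=0 → posterior Inverse-Gamma(17/6, 491/24)
obs 4: x=3/4 → posterior Inverse-Gamma(10/3, 2327/96)
obs 5: x=-3/4 → posterior Inverse-Gamma(23/6, 1201/48)
obs 6: x=-1 → posterior Inverse-Gamma(13/3, 1225/48)
obs 7: x=5 → posterior Inverse-Gamma(29/6, 2401/48)
obs 8: x=-1 → posterior Inverse-Gamma(16/3, 2425/48)
obs 9: x=-3 → posterior Inverse-Gamma(35/6, 2449/48)
obs 10: x=7 → posterior Inverse-Gamma(19/3, 4393/48)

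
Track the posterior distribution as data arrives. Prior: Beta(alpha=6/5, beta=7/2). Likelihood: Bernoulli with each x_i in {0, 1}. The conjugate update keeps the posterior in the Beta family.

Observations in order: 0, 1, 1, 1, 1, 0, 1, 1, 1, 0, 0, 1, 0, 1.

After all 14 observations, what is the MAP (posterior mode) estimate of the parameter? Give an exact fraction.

92/167

obs 1: x=0 → posterior Beta(6/5, 9/2)
obs 2: x=1 → posterior Beta(11/5, 9/2)
obs 3: x=1 → posterior Beta(16/5, 9/2)
obs 4: x=1 → posterior Beta(21/5, 9/2)
obs 5: x=1 → posterior Beta(26/5, 9/2)
obs 6: x=0 → posterior Beta(26/5, 11/2)
obs 7: x=1 → posterior Beta(31/5, 11/2)
obs 8: x=1 → posterior Beta(36/5, 11/2)
obs 9: x=1 → posterior Beta(41/5, 11/2)
obs 10: x=0 → posterior Beta(41/5, 13/2)
obs 11: x=0 → posterior Beta(41/5, 15/2)
obs 12: x=1 → posterior Beta(46/5, 15/2)
obs 13: x=0 → posterior Beta(46/5, 17/2)
obs 14: x=1 → posterior Beta(51/5, 17/2)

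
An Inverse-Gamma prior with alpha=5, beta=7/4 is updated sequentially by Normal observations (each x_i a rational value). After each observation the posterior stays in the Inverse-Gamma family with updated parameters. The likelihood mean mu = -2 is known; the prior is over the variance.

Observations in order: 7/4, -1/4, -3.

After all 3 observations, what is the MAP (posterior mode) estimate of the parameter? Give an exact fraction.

173/120

obs 1: x=7/4 → posterior Inverse-Gamma(11/2, 281/32)
obs 2: x=-1/4 → posterior Inverse-Gamma(6, 165/16)
obs 3: x=-3 → posterior Inverse-Gamma(13/2, 173/16)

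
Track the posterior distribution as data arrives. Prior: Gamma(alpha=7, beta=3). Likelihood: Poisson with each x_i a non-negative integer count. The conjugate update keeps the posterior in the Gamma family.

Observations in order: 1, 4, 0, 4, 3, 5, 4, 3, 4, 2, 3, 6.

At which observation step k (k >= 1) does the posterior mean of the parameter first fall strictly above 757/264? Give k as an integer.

k = 9

obs 1: x=1 → posterior Gamma(8, 4)
obs 2: x=4 → posterior Gamma(12, 5)
obs 3: x=0 → posterior Gamma(12, 6)
obs 4: x=4 → posterior Gamma(16, 7)
obs 5: x=3 → posterior Gamma(19, 8)
obs 6: x=5 → posterior Gamma(24, 9)
obs 7: x=4 → posterior Gamma(28, 10)
obs 8: x=3 → posterior Gamma(31, 11)
obs 9: x=4 → posterior Gamma(35, 12)
obs 10: x=2 → posterior Gamma(37, 13)
obs 11: x=3 → posterior Gamma(40, 14)
obs 12: x=6 → posterior Gamma(46, 15)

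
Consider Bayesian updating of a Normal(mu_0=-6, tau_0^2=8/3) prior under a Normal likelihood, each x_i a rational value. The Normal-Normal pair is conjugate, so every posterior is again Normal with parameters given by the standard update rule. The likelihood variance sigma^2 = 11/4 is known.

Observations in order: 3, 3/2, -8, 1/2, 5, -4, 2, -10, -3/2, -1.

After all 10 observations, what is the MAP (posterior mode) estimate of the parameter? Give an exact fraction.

obs 1: x=3 → posterior Normal(-102/65, 88/65)
obs 2: x=3/2 → posterior Normal(-54/97, 88/97)
obs 3: x=-8 → posterior Normal(-310/129, 88/129)
obs 4: x=1/2 → posterior Normal(-42/23, 88/161)
obs 5: x=5 → posterior Normal(-134/193, 88/193)
obs 6: x=-4 → posterior Normal(-262/225, 88/225)
obs 7: x=2 → posterior Normal(-198/257, 88/257)
obs 8: x=-10 → posterior Normal(-518/289, 88/289)
obs 9: x=-3/2 → posterior Normal(-566/321, 88/321)
obs 10: x=-1 → posterior Normal(-598/353, 88/353)

-598/353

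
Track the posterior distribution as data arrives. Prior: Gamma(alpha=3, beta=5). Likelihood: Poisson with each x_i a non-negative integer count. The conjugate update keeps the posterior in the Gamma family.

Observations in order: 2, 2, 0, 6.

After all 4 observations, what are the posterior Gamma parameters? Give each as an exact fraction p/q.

obs 1: x=2 → posterior Gamma(5, 6)
obs 2: x=2 → posterior Gamma(7, 7)
obs 3: x=0 → posterior Gamma(7, 8)
obs 4: x=6 → posterior Gamma(13, 9)

alpha=13, beta=9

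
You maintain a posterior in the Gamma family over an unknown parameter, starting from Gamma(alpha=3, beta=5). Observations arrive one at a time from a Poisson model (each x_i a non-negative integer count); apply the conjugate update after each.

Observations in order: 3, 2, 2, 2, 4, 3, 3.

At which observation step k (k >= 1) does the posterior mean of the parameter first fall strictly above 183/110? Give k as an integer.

obs 1: x=3 → posterior Gamma(6, 6)
obs 2: x=2 → posterior Gamma(8, 7)
obs 3: x=2 → posterior Gamma(10, 8)
obs 4: x=2 → posterior Gamma(12, 9)
obs 5: x=4 → posterior Gamma(16, 10)
obs 6: x=3 → posterior Gamma(19, 11)
obs 7: x=3 → posterior Gamma(22, 12)

k = 6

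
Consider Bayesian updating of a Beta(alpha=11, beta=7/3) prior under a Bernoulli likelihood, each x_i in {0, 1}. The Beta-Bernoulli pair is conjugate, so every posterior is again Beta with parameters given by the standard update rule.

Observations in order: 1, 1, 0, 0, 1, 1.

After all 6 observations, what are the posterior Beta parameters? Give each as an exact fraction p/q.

alpha=15, beta=13/3

obs 1: x=1 → posterior Beta(12, 7/3)
obs 2: x=1 → posterior Beta(13, 7/3)
obs 3: x=0 → posterior Beta(13, 10/3)
obs 4: x=0 → posterior Beta(13, 13/3)
obs 5: x=1 → posterior Beta(14, 13/3)
obs 6: x=1 → posterior Beta(15, 13/3)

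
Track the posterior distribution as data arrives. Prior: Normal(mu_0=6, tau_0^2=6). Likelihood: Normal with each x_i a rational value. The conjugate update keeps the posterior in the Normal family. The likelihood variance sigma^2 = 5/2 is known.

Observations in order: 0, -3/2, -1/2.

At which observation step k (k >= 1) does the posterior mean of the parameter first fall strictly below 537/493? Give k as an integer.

k = 2

obs 1: x=0 → posterior Normal(30/17, 30/17)
obs 2: x=-3/2 → posterior Normal(12/29, 30/29)
obs 3: x=-1/2 → posterior Normal(6/41, 30/41)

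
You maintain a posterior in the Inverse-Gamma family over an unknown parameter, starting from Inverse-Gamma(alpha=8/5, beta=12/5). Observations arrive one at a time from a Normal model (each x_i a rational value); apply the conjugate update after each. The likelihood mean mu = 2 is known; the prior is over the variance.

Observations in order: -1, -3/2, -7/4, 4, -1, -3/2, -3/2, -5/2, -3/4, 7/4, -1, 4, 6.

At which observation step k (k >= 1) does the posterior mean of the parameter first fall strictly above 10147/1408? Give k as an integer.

obs 1: x=-1 → posterior Inverse-Gamma(21/10, 69/10)
obs 2: x=-3/2 → posterior Inverse-Gamma(13/5, 521/40)
obs 3: x=-7/4 → posterior Inverse-Gamma(31/10, 3209/160)
obs 4: x=4 → posterior Inverse-Gamma(18/5, 3529/160)
obs 5: x=-1 → posterior Inverse-Gamma(41/10, 4249/160)
obs 6: x=-3/2 → posterior Inverse-Gamma(23/5, 5229/160)
obs 7: x=-3/2 → posterior Inverse-Gamma(51/10, 6209/160)
obs 8: x=-5/2 → posterior Inverse-Gamma(28/5, 7829/160)
obs 9: x=-3/4 → posterior Inverse-Gamma(61/10, 4217/80)
obs 10: x=7/4 → posterior Inverse-Gamma(33/5, 8439/160)
obs 11: x=-1 → posterior Inverse-Gamma(71/10, 9159/160)
obs 12: x=4 → posterior Inverse-Gamma(38/5, 9479/160)
obs 13: x=6 → posterior Inverse-Gamma(81/10, 10759/160)

k = 2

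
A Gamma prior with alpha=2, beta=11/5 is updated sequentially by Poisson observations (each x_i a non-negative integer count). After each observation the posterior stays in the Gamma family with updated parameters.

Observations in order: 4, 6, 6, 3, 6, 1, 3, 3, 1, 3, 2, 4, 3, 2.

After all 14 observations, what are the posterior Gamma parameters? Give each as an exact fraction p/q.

alpha=49, beta=81/5

obs 1: x=4 → posterior Gamma(6, 16/5)
obs 2: x=6 → posterior Gamma(12, 21/5)
obs 3: x=6 → posterior Gamma(18, 26/5)
obs 4: x=3 → posterior Gamma(21, 31/5)
obs 5: x=6 → posterior Gamma(27, 36/5)
obs 6: x=1 → posterior Gamma(28, 41/5)
obs 7: x=3 → posterior Gamma(31, 46/5)
obs 8: x=3 → posterior Gamma(34, 51/5)
obs 9: x=1 → posterior Gamma(35, 56/5)
obs 10: x=3 → posterior Gamma(38, 61/5)
obs 11: x=2 → posterior Gamma(40, 66/5)
obs 12: x=4 → posterior Gamma(44, 71/5)
obs 13: x=3 → posterior Gamma(47, 76/5)
obs 14: x=2 → posterior Gamma(49, 81/5)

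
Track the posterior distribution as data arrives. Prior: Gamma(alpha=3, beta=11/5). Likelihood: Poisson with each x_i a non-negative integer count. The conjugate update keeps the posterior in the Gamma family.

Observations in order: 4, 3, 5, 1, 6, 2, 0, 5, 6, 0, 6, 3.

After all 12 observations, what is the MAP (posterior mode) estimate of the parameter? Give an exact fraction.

obs 1: x=4 → posterior Gamma(7, 16/5)
obs 2: x=3 → posterior Gamma(10, 21/5)
obs 3: x=5 → posterior Gamma(15, 26/5)
obs 4: x=1 → posterior Gamma(16, 31/5)
obs 5: x=6 → posterior Gamma(22, 36/5)
obs 6: x=2 → posterior Gamma(24, 41/5)
obs 7: x=0 → posterior Gamma(24, 46/5)
obs 8: x=5 → posterior Gamma(29, 51/5)
obs 9: x=6 → posterior Gamma(35, 56/5)
obs 10: x=0 → posterior Gamma(35, 61/5)
obs 11: x=6 → posterior Gamma(41, 66/5)
obs 12: x=3 → posterior Gamma(44, 71/5)

215/71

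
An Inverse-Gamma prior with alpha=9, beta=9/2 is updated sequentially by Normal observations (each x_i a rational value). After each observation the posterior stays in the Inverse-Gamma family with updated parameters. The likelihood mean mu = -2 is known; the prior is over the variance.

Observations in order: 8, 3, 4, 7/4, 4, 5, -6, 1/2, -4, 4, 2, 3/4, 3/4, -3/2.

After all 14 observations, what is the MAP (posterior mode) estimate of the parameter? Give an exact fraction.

obs 1: x=8 → posterior Inverse-Gamma(19/2, 109/2)
obs 2: x=3 → posterior Inverse-Gamma(10, 67)
obs 3: x=4 → posterior Inverse-Gamma(21/2, 85)
obs 4: x=7/4 → posterior Inverse-Gamma(11, 2945/32)
obs 5: x=4 → posterior Inverse-Gamma(23/2, 3521/32)
obs 6: x=5 → posterior Inverse-Gamma(12, 4305/32)
obs 7: x=-6 → posterior Inverse-Gamma(25/2, 4561/32)
obs 8: x=1/2 → posterior Inverse-Gamma(13, 4661/32)
obs 9: x=-4 → posterior Inverse-Gamma(27/2, 4725/32)
obs 10: x=4 → posterior Inverse-Gamma(14, 5301/32)
obs 11: x=2 → posterior Inverse-Gamma(29/2, 5557/32)
obs 12: x=3/4 → posterior Inverse-Gamma(15, 2839/16)
obs 13: x=3/4 → posterior Inverse-Gamma(31/2, 5799/32)
obs 14: x=-3/2 → posterior Inverse-Gamma(16, 5803/32)

5803/544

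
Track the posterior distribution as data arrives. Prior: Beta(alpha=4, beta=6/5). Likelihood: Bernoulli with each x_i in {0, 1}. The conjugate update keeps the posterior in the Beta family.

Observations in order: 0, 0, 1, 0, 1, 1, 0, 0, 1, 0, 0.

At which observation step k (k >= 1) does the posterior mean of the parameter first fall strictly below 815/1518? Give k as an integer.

k = 8

obs 1: x=0 → posterior Beta(4, 11/5)
obs 2: x=0 → posterior Beta(4, 16/5)
obs 3: x=1 → posterior Beta(5, 16/5)
obs 4: x=0 → posterior Beta(5, 21/5)
obs 5: x=1 → posterior Beta(6, 21/5)
obs 6: x=1 → posterior Beta(7, 21/5)
obs 7: x=0 → posterior Beta(7, 26/5)
obs 8: x=0 → posterior Beta(7, 31/5)
obs 9: x=1 → posterior Beta(8, 31/5)
obs 10: x=0 → posterior Beta(8, 36/5)
obs 11: x=0 → posterior Beta(8, 41/5)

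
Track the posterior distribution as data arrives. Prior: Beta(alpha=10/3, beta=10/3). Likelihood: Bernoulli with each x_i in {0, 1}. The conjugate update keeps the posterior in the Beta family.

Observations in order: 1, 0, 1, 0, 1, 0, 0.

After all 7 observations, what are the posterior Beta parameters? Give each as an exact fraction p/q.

alpha=19/3, beta=22/3

obs 1: x=1 → posterior Beta(13/3, 10/3)
obs 2: x=0 → posterior Beta(13/3, 13/3)
obs 3: x=1 → posterior Beta(16/3, 13/3)
obs 4: x=0 → posterior Beta(16/3, 16/3)
obs 5: x=1 → posterior Beta(19/3, 16/3)
obs 6: x=0 → posterior Beta(19/3, 19/3)
obs 7: x=0 → posterior Beta(19/3, 22/3)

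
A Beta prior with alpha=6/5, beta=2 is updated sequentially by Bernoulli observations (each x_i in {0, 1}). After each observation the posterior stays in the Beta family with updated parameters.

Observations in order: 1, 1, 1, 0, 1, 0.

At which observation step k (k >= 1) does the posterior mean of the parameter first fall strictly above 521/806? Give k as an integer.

k = 3

obs 1: x=1 → posterior Beta(11/5, 2)
obs 2: x=1 → posterior Beta(16/5, 2)
obs 3: x=1 → posterior Beta(21/5, 2)
obs 4: x=0 → posterior Beta(21/5, 3)
obs 5: x=1 → posterior Beta(26/5, 3)
obs 6: x=0 → posterior Beta(26/5, 4)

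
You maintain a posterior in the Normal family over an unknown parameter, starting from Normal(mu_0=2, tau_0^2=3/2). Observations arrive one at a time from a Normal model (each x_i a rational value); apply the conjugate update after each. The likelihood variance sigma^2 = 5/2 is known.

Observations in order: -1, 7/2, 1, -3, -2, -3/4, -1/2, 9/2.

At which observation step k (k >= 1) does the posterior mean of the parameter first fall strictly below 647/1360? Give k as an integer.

obs 1: x=-1 → posterior Normal(7/8, 15/16)
obs 2: x=7/2 → posterior Normal(35/22, 15/22)
obs 3: x=1 → posterior Normal(41/28, 15/28)
obs 4: x=-3 → posterior Normal(23/34, 15/34)
obs 5: x=-2 → posterior Normal(11/40, 3/8)
obs 6: x=-3/4 → posterior Normal(13/92, 15/46)
obs 7: x=-1/2 → posterior Normal(7/104, 15/52)
obs 8: x=9/2 → posterior Normal(61/116, 15/58)

k = 5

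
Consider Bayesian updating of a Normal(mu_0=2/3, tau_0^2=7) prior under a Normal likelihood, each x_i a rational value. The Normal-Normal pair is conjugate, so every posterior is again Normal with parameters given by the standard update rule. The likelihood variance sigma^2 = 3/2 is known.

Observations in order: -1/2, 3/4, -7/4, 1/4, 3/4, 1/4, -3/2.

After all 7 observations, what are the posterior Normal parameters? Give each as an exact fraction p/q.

obs 1: x=-1/2 → posterior Normal(-5/17, 21/17)
obs 2: x=3/4 → posterior Normal(11/62, 21/31)
obs 3: x=-7/4 → posterior Normal(-19/45, 7/15)
obs 4: x=1/4 → posterior Normal(-31/118, 21/59)
obs 5: x=3/4 → posterior Normal(-5/73, 21/73)
obs 6: x=1/4 → posterior Normal(-1/58, 7/29)
obs 7: x=-3/2 → posterior Normal(-45/202, 21/101)

mu_0=-45/202, tau_0^2=21/101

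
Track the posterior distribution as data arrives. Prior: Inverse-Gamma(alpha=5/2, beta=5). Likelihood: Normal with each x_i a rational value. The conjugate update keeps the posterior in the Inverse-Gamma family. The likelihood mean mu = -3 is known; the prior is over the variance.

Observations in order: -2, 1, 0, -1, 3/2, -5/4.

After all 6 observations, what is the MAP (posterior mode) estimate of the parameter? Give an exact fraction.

obs 1: x=-2 → posterior Inverse-Gamma(3, 11/2)
obs 2: x=1 → posterior Inverse-Gamma(7/2, 27/2)
obs 3: x=0 → posterior Inverse-Gamma(4, 18)
obs 4: x=-1 → posterior Inverse-Gamma(9/2, 20)
obs 5: x=3/2 → posterior Inverse-Gamma(5, 241/8)
obs 6: x=-5/4 → posterior Inverse-Gamma(11/2, 1013/32)

1013/208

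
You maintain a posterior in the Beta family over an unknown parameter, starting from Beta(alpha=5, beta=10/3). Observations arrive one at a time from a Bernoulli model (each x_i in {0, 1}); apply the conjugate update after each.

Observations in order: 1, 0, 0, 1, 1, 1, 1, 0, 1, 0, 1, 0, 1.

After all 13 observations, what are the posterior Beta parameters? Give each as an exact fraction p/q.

obs 1: x=1 → posterior Beta(6, 10/3)
obs 2: x=0 → posterior Beta(6, 13/3)
obs 3: x=0 → posterior Beta(6, 16/3)
obs 4: x=1 → posterior Beta(7, 16/3)
obs 5: x=1 → posterior Beta(8, 16/3)
obs 6: x=1 → posterior Beta(9, 16/3)
obs 7: x=1 → posterior Beta(10, 16/3)
obs 8: x=0 → posterior Beta(10, 19/3)
obs 9: x=1 → posterior Beta(11, 19/3)
obs 10: x=0 → posterior Beta(11, 22/3)
obs 11: x=1 → posterior Beta(12, 22/3)
obs 12: x=0 → posterior Beta(12, 25/3)
obs 13: x=1 → posterior Beta(13, 25/3)

alpha=13, beta=25/3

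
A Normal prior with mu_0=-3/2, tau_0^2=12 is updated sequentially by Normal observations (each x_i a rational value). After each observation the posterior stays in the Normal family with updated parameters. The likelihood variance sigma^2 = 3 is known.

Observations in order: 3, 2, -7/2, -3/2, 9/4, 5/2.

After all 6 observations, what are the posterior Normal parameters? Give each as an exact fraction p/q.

mu_0=7/10, tau_0^2=12/25

obs 1: x=3 → posterior Normal(21/10, 12/5)
obs 2: x=2 → posterior Normal(37/18, 4/3)
obs 3: x=-7/2 → posterior Normal(9/26, 12/13)
obs 4: x=-3/2 → posterior Normal(-3/34, 12/17)
obs 5: x=9/4 → posterior Normal(5/14, 4/7)
obs 6: x=5/2 → posterior Normal(7/10, 12/25)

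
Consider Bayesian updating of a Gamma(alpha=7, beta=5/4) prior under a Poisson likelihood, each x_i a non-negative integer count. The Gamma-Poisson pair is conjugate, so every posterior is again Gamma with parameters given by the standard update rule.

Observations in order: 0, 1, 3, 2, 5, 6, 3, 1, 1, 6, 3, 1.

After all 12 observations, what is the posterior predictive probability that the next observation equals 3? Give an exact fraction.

obs 1: x=0 → posterior Gamma(7, 9/4)
obs 2: x=1 → posterior Gamma(8, 13/4)
obs 3: x=3 → posterior Gamma(11, 17/4)
obs 4: x=2 → posterior Gamma(13, 21/4)
obs 5: x=5 → posterior Gamma(18, 25/4)
obs 6: x=6 → posterior Gamma(24, 29/4)
obs 7: x=3 → posterior Gamma(27, 33/4)
obs 8: x=1 → posterior Gamma(28, 37/4)
obs 9: x=1 → posterior Gamma(29, 41/4)
obs 10: x=6 → posterior Gamma(35, 45/4)
obs 11: x=3 → posterior Gamma(38, 49/4)
obs 12: x=1 → posterior Gamma(39, 53/4)

12041929855538804941282055884425876452278206833638436315222974206751950080/55814101553908538878245585584678916959281925980693148332630423251844443249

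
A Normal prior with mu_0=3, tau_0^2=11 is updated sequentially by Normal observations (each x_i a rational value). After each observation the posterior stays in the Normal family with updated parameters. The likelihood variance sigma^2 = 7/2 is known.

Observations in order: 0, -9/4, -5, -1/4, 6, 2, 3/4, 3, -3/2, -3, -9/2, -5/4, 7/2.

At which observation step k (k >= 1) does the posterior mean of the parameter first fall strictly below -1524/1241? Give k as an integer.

k = 3

obs 1: x=0 → posterior Normal(21/29, 77/29)
obs 2: x=-9/4 → posterior Normal(-19/34, 77/51)
obs 3: x=-5 → posterior Normal(-277/146, 77/73)
obs 4: x=-1/4 → posterior Normal(-144/95, 77/95)
obs 5: x=6 → posterior Normal(-4/39, 77/117)
obs 6: x=2 → posterior Normal(32/139, 77/139)
obs 7: x=3/4 → posterior Normal(97/322, 11/23)
obs 8: x=3 → posterior Normal(229/366, 77/183)
obs 9: x=-3/2 → posterior Normal(163/410, 77/205)
obs 10: x=-3 → posterior Normal(31/454, 77/227)
obs 11: x=-9/2 → posterior Normal(-167/498, 77/249)
obs 12: x=-5/4 → posterior Normal(-111/271, 77/271)
obs 13: x=7/2 → posterior Normal(-34/293, 77/293)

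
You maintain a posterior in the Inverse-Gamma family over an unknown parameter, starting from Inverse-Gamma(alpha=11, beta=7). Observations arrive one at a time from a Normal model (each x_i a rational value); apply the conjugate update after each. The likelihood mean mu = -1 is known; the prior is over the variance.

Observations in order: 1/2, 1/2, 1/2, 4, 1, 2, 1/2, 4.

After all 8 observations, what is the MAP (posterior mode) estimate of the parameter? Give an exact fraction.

obs 1: x=1/2 → posterior Inverse-Gamma(23/2, 65/8)
obs 2: x=1/2 → posterior Inverse-Gamma(12, 37/4)
obs 3: x=1/2 → posterior Inverse-Gamma(25/2, 83/8)
obs 4: x=4 → posterior Inverse-Gamma(13, 183/8)
obs 5: x=1 → posterior Inverse-Gamma(27/2, 199/8)
obs 6: x=2 → posterior Inverse-Gamma(14, 235/8)
obs 7: x=1/2 → posterior Inverse-Gamma(29/2, 61/2)
obs 8: x=4 → posterior Inverse-Gamma(15, 43)

43/16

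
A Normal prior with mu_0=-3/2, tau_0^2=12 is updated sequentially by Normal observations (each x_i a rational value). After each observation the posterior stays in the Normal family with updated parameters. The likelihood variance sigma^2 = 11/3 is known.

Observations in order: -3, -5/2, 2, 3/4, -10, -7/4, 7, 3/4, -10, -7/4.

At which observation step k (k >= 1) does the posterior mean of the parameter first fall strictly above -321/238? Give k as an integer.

k = 3

obs 1: x=-3 → posterior Normal(-249/94, 132/47)
obs 2: x=-5/2 → posterior Normal(-429/166, 132/83)
obs 3: x=2 → posterior Normal(-285/238, 132/119)
obs 4: x=3/4 → posterior Normal(-231/310, 132/155)
obs 5: x=-10 → posterior Normal(-951/382, 132/191)
obs 6: x=-7/4 → posterior Normal(-1077/454, 132/227)
obs 7: x=7 → posterior Normal(-573/526, 132/263)
obs 8: x=3/4 → posterior Normal(-519/598, 132/299)
obs 9: x=-10 → posterior Normal(-1239/670, 132/335)
obs 10: x=-7/4 → posterior Normal(-195/106, 132/371)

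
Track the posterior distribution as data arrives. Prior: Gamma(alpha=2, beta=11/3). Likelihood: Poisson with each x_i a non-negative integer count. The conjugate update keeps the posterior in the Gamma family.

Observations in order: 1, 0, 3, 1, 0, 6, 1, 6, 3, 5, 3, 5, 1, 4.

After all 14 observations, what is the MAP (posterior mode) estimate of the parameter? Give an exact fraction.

120/53

obs 1: x=1 → posterior Gamma(3, 14/3)
obs 2: x=0 → posterior Gamma(3, 17/3)
obs 3: x=3 → posterior Gamma(6, 20/3)
obs 4: x=1 → posterior Gamma(7, 23/3)
obs 5: x=0 → posterior Gamma(7, 26/3)
obs 6: x=6 → posterior Gamma(13, 29/3)
obs 7: x=1 → posterior Gamma(14, 32/3)
obs 8: x=6 → posterior Gamma(20, 35/3)
obs 9: x=3 → posterior Gamma(23, 38/3)
obs 10: x=5 → posterior Gamma(28, 41/3)
obs 11: x=3 → posterior Gamma(31, 44/3)
obs 12: x=5 → posterior Gamma(36, 47/3)
obs 13: x=1 → posterior Gamma(37, 50/3)
obs 14: x=4 → posterior Gamma(41, 53/3)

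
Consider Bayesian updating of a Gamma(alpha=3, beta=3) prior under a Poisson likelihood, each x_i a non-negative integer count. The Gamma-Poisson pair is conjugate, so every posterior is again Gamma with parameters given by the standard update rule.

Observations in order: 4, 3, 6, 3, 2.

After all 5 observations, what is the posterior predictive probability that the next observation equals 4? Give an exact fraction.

obs 1: x=4 → posterior Gamma(7, 4)
obs 2: x=3 → posterior Gamma(10, 5)
obs 3: x=6 → posterior Gamma(16, 6)
obs 4: x=3 → posterior Gamma(19, 7)
obs 5: x=2 → posterior Gamma(21, 8)

32669183754539615911936/239299329230617529590083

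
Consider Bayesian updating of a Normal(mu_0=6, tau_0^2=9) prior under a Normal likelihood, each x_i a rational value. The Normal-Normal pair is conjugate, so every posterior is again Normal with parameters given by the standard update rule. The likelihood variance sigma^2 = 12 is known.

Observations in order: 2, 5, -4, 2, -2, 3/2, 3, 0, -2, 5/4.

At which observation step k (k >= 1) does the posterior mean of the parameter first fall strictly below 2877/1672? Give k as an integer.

obs 1: x=2 → posterior Normal(30/7, 36/7)
obs 2: x=5 → posterior Normal(9/2, 18/5)
obs 3: x=-4 → posterior Normal(33/13, 36/13)
obs 4: x=2 → posterior Normal(39/16, 9/4)
obs 5: x=-2 → posterior Normal(33/19, 36/19)
obs 6: x=3/2 → posterior Normal(75/44, 18/11)
obs 7: x=3 → posterior Normal(93/50, 36/25)
obs 8: x=0 → posterior Normal(93/56, 9/7)
obs 9: x=-2 → posterior Normal(81/62, 36/31)
obs 10: x=5/4 → posterior Normal(177/136, 18/17)

k = 6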